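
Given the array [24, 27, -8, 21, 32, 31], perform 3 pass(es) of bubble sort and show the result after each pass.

After pass 1: [24, -8, 21, 27, 31, 32] (3 swaps)
After pass 2: [-8, 21, 24, 27, 31, 32] (2 swaps)
After pass 3: [-8, 21, 24, 27, 31, 32] (0 swaps)
Total swaps: 5


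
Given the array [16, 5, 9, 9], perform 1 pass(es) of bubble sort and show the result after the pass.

After pass 1: [5, 9, 9, 16] (3 swaps)
Total swaps: 3


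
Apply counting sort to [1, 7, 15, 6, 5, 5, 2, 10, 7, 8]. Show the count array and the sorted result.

Count array: [0, 1, 1, 0, 0, 2, 1, 2, 1, 0, 1, 0, 0, 0, 0, 1]
(count[i] = number of elements equal to i)
Cumulative count: [0, 1, 2, 2, 2, 4, 5, 7, 8, 8, 9, 9, 9, 9, 9, 10]
Sorted: [1, 2, 5, 5, 6, 7, 7, 8, 10, 15]


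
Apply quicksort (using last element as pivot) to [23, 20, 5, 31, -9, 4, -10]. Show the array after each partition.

Partition 1: pivot=-10 at index 0 -> [-10, 20, 5, 31, -9, 4, 23]
Partition 2: pivot=23 at index 5 -> [-10, 20, 5, -9, 4, 23, 31]
Partition 3: pivot=4 at index 2 -> [-10, -9, 4, 20, 5, 23, 31]
Partition 4: pivot=5 at index 3 -> [-10, -9, 4, 5, 20, 23, 31]


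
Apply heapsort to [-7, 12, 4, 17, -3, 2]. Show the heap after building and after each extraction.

Build heap: [17, 12, 4, -7, -3, 2]
Extract 17: [12, 2, 4, -7, -3, 17]
Extract 12: [4, 2, -3, -7, 12, 17]
Extract 4: [2, -7, -3, 4, 12, 17]
Extract 2: [-3, -7, 2, 4, 12, 17]
Extract -3: [-7, -3, 2, 4, 12, 17]


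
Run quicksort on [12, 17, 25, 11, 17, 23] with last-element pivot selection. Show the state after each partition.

Partition 1: pivot=23 at index 4 -> [12, 17, 11, 17, 23, 25]
Partition 2: pivot=17 at index 3 -> [12, 17, 11, 17, 23, 25]
Partition 3: pivot=11 at index 0 -> [11, 17, 12, 17, 23, 25]
Partition 4: pivot=12 at index 1 -> [11, 12, 17, 17, 23, 25]


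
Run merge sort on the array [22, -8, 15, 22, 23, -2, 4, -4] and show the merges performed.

Divide and conquer:
  Merge [22] + [-8] -> [-8, 22]
  Merge [15] + [22] -> [15, 22]
  Merge [-8, 22] + [15, 22] -> [-8, 15, 22, 22]
  Merge [23] + [-2] -> [-2, 23]
  Merge [4] + [-4] -> [-4, 4]
  Merge [-2, 23] + [-4, 4] -> [-4, -2, 4, 23]
  Merge [-8, 15, 22, 22] + [-4, -2, 4, 23] -> [-8, -4, -2, 4, 15, 22, 22, 23]


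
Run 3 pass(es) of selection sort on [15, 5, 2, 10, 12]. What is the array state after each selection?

Pass 1: Select minimum 2 at index 2, swap -> [2, 5, 15, 10, 12]
Pass 2: Select minimum 5 at index 1, swap -> [2, 5, 15, 10, 12]
Pass 3: Select minimum 10 at index 3, swap -> [2, 5, 10, 15, 12]


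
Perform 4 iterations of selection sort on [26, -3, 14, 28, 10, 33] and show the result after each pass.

Pass 1: Select minimum -3 at index 1, swap -> [-3, 26, 14, 28, 10, 33]
Pass 2: Select minimum 10 at index 4, swap -> [-3, 10, 14, 28, 26, 33]
Pass 3: Select minimum 14 at index 2, swap -> [-3, 10, 14, 28, 26, 33]
Pass 4: Select minimum 26 at index 4, swap -> [-3, 10, 14, 26, 28, 33]


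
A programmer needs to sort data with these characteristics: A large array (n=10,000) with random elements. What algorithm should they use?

Best choice: Quicksort or Mergesort
Reason: Both have O(n log n) average case; quicksort has lower constant factors


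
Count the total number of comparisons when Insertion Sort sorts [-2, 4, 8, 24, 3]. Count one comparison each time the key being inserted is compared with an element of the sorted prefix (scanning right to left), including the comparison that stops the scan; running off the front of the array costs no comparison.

Insert 4: -2 <= 4 (stop) = 1 comparison(s) -> [-2, 4, 8, 24, 3]
Insert 8: 4 <= 8 (stop) = 1 comparison(s) -> [-2, 4, 8, 24, 3]
Insert 24: 8 <= 24 (stop) = 1 comparison(s) -> [-2, 4, 8, 24, 3]
Insert 3: 24 > 3 (shift), 8 > 3 (shift), 4 > 3 (shift), -2 <= 3 (stop) = 4 comparison(s) -> [-2, 3, 4, 8, 24]
Total comparisons: 1 + 1 + 1 + 4 = 7


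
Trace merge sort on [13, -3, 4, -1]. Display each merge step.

Divide and conquer:
  Merge [13] + [-3] -> [-3, 13]
  Merge [4] + [-1] -> [-1, 4]
  Merge [-3, 13] + [-1, 4] -> [-3, -1, 4, 13]


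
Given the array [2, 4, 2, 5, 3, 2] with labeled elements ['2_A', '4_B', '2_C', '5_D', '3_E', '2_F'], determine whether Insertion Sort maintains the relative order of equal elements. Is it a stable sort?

Trace Insertion Sort on the labeled array (the key is the number; the letter only tracks identity):
  Insert 4_B at index 1: [2_A, 4_B, 2_C, 5_D, 3_E, 2_F]
  Insert 2_C at index 1: [2_A, 2_C, 4_B, 5_D, 3_E, 2_F]
  Insert 5_D at index 3: [2_A, 2_C, 4_B, 5_D, 3_E, 2_F]
  Insert 3_E at index 2: [2_A, 2_C, 3_E, 4_B, 5_D, 2_F]
  Insert 2_F at index 2: [2_A, 2_C, 2_F, 3_E, 4_B, 5_D]
Final order: [2_A, 2_C, 2_F, 3_E, 4_B, 5_D]
Equal keys:
  value 2: originally 2_A, 2_C, 2_F; after sorting 2_A, 2_C, 2_F -> order preserved
All equal keys kept their original relative order. Insertion Sort is stable: elements are shifted only while they are strictly greater than the key, so a key is inserted after any equal elements already placed.
Answer: Stable


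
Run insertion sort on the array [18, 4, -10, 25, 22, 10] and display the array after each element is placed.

First element 18 is already 'sorted'
Insert 4: shifted 1 elements -> [4, 18, -10, 25, 22, 10]
Insert -10: shifted 2 elements -> [-10, 4, 18, 25, 22, 10]
Insert 25: shifted 0 elements -> [-10, 4, 18, 25, 22, 10]
Insert 22: shifted 1 elements -> [-10, 4, 18, 22, 25, 10]
Insert 10: shifted 3 elements -> [-10, 4, 10, 18, 22, 25]


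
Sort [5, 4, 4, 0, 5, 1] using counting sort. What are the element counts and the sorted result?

Count array: [1, 1, 0, 0, 2, 2]
(count[i] = number of elements equal to i)
Cumulative count: [1, 2, 2, 2, 4, 6]
Sorted: [0, 1, 4, 4, 5, 5]


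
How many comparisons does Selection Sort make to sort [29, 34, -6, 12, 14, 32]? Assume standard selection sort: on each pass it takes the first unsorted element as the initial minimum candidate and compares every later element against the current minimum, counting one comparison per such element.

Pass 1: scan indices 1..5 for the minimum = 5 comparison(s); min is -6, place at index 0 -> [-6, 34, 29, 12, 14, 32]
Pass 2: scan indices 2..5 for the minimum = 4 comparison(s); min is 12, place at index 1 -> [-6, 12, 29, 34, 14, 32]
Pass 3: scan indices 3..5 for the minimum = 3 comparison(s); min is 14, place at index 2 -> [-6, 12, 14, 34, 29, 32]
Pass 4: scan indices 4..5 for the minimum = 2 comparison(s); min is 29, place at index 3 -> [-6, 12, 14, 29, 34, 32]
Pass 5: scan indices 5..5 for the minimum = 1 comparison(s); min is 32, place at index 4 -> [-6, 12, 14, 29, 32, 34]
Selection sort always scans the whole unsorted suffix, so the count is (n-1) + (n-2) + ... + 1 = n(n-1)/2 = 6*5/2 = 15 regardless of the input order.
Total comparisons: 5 + 4 + 3 + 2 + 1 = 15


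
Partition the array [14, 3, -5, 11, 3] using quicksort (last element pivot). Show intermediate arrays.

Partition 1: pivot=3 at index 2 -> [3, -5, 3, 11, 14]
Partition 2: pivot=-5 at index 0 -> [-5, 3, 3, 11, 14]
Partition 3: pivot=14 at index 4 -> [-5, 3, 3, 11, 14]


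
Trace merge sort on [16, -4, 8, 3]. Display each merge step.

Divide and conquer:
  Merge [16] + [-4] -> [-4, 16]
  Merge [8] + [3] -> [3, 8]
  Merge [-4, 16] + [3, 8] -> [-4, 3, 8, 16]


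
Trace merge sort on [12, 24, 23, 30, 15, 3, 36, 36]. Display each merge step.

Divide and conquer:
  Merge [12] + [24] -> [12, 24]
  Merge [23] + [30] -> [23, 30]
  Merge [12, 24] + [23, 30] -> [12, 23, 24, 30]
  Merge [15] + [3] -> [3, 15]
  Merge [36] + [36] -> [36, 36]
  Merge [3, 15] + [36, 36] -> [3, 15, 36, 36]
  Merge [12, 23, 24, 30] + [3, 15, 36, 36] -> [3, 12, 15, 23, 24, 30, 36, 36]


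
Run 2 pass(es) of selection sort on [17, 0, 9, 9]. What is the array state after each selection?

Pass 1: Select minimum 0 at index 1, swap -> [0, 17, 9, 9]
Pass 2: Select minimum 9 at index 2, swap -> [0, 9, 17, 9]


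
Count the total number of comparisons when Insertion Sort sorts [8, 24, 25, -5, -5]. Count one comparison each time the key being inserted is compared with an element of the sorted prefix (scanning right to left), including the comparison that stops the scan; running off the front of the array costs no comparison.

Insert 24: 8 <= 24 (stop) = 1 comparison(s) -> [8, 24, 25, -5, -5]
Insert 25: 24 <= 25 (stop) = 1 comparison(s) -> [8, 24, 25, -5, -5]
Insert -5: 25 > -5 (shift), 24 > -5 (shift), 8 > -5 (shift), reached front = 3 comparison(s) -> [-5, 8, 24, 25, -5]
Insert -5: 25 > -5 (shift), 24 > -5 (shift), 8 > -5 (shift), -5 <= -5 (stop) = 4 comparison(s) -> [-5, -5, 8, 24, 25]
Total comparisons: 1 + 1 + 3 + 4 = 9


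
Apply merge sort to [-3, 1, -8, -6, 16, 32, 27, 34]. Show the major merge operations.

Divide and conquer:
  Merge [-3] + [1] -> [-3, 1]
  Merge [-8] + [-6] -> [-8, -6]
  Merge [-3, 1] + [-8, -6] -> [-8, -6, -3, 1]
  Merge [16] + [32] -> [16, 32]
  Merge [27] + [34] -> [27, 34]
  Merge [16, 32] + [27, 34] -> [16, 27, 32, 34]
  Merge [-8, -6, -3, 1] + [16, 27, 32, 34] -> [-8, -6, -3, 1, 16, 27, 32, 34]


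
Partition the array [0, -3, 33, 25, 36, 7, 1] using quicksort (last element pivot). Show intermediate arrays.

Partition 1: pivot=1 at index 2 -> [0, -3, 1, 25, 36, 7, 33]
Partition 2: pivot=-3 at index 0 -> [-3, 0, 1, 25, 36, 7, 33]
Partition 3: pivot=33 at index 5 -> [-3, 0, 1, 25, 7, 33, 36]
Partition 4: pivot=7 at index 3 -> [-3, 0, 1, 7, 25, 33, 36]


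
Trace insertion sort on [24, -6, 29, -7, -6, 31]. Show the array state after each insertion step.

First element 24 is already 'sorted'
Insert -6: shifted 1 elements -> [-6, 24, 29, -7, -6, 31]
Insert 29: shifted 0 elements -> [-6, 24, 29, -7, -6, 31]
Insert -7: shifted 3 elements -> [-7, -6, 24, 29, -6, 31]
Insert -6: shifted 2 elements -> [-7, -6, -6, 24, 29, 31]
Insert 31: shifted 0 elements -> [-7, -6, -6, 24, 29, 31]


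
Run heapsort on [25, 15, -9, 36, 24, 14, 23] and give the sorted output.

Build heap: [36, 25, 23, 15, 24, 14, -9]
Extract 36: [25, 24, 23, 15, -9, 14, 36]
Extract 25: [24, 15, 23, 14, -9, 25, 36]
Extract 24: [23, 15, -9, 14, 24, 25, 36]
Extract 23: [15, 14, -9, 23, 24, 25, 36]
Extract 15: [14, -9, 15, 23, 24, 25, 36]
Extract 14: [-9, 14, 15, 23, 24, 25, 36]


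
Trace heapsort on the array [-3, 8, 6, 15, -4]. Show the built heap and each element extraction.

Build heap: [15, 8, 6, -3, -4]
Extract 15: [8, -3, 6, -4, 15]
Extract 8: [6, -3, -4, 8, 15]
Extract 6: [-3, -4, 6, 8, 15]
Extract -3: [-4, -3, 6, 8, 15]


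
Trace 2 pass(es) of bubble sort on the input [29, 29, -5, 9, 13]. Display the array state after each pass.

After pass 1: [29, -5, 9, 13, 29] (3 swaps)
After pass 2: [-5, 9, 13, 29, 29] (3 swaps)
Total swaps: 6


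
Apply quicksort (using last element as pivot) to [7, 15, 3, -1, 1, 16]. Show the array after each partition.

Partition 1: pivot=16 at index 5 -> [7, 15, 3, -1, 1, 16]
Partition 2: pivot=1 at index 1 -> [-1, 1, 3, 7, 15, 16]
Partition 3: pivot=15 at index 4 -> [-1, 1, 3, 7, 15, 16]
Partition 4: pivot=7 at index 3 -> [-1, 1, 3, 7, 15, 16]


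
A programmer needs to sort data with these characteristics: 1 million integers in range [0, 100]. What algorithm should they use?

Best choice: Counting sort
Reason: O(n + k) where k=100 is small; linear time beats O(n log n)


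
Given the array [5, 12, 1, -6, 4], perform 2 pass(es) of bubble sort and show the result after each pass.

After pass 1: [5, 1, -6, 4, 12] (3 swaps)
After pass 2: [1, -6, 4, 5, 12] (3 swaps)
Total swaps: 6


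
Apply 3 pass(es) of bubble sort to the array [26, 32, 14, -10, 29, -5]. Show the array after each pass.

After pass 1: [26, 14, -10, 29, -5, 32] (4 swaps)
After pass 2: [14, -10, 26, -5, 29, 32] (3 swaps)
After pass 3: [-10, 14, -5, 26, 29, 32] (2 swaps)
Total swaps: 9


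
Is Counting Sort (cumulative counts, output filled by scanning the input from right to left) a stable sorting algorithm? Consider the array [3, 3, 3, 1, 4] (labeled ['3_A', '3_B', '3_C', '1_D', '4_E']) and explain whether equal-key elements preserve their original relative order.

Trace Counting Sort on the labeled array (the key is the number; the letter only tracks identity):
  Counts for values 0..4: [0, 1, 0, 3, 1]
  Cumulative counts: [0, 1, 1, 4, 5]
  Scan right to left: place 4_E at output index 4
  Scan right to left: place 1_D at output index 0
  Scan right to left: place 3_C at output index 3
  Scan right to left: place 3_B at output index 2
  Scan right to left: place 3_A at output index 1
  Output: [1_D, 3_A, 3_B, 3_C, 4_E]
Equal keys:
  value 3: originally 3_A, 3_B, 3_C; after sorting 3_A, 3_B, 3_C -> order preserved
All equal keys kept their original relative order. Counting Sort is stable: scanning the input right to left with decreasing cumulative counts places later duplicates at later output positions.
Answer: Stable


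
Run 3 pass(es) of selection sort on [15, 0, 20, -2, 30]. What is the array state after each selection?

Pass 1: Select minimum -2 at index 3, swap -> [-2, 0, 20, 15, 30]
Pass 2: Select minimum 0 at index 1, swap -> [-2, 0, 20, 15, 30]
Pass 3: Select minimum 15 at index 3, swap -> [-2, 0, 15, 20, 30]


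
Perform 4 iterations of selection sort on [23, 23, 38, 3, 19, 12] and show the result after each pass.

Pass 1: Select minimum 3 at index 3, swap -> [3, 23, 38, 23, 19, 12]
Pass 2: Select minimum 12 at index 5, swap -> [3, 12, 38, 23, 19, 23]
Pass 3: Select minimum 19 at index 4, swap -> [3, 12, 19, 23, 38, 23]
Pass 4: Select minimum 23 at index 3, swap -> [3, 12, 19, 23, 38, 23]


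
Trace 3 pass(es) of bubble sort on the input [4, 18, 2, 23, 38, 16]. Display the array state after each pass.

After pass 1: [4, 2, 18, 23, 16, 38] (2 swaps)
After pass 2: [2, 4, 18, 16, 23, 38] (2 swaps)
After pass 3: [2, 4, 16, 18, 23, 38] (1 swaps)
Total swaps: 5


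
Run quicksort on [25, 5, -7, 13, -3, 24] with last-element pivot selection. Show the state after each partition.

Partition 1: pivot=24 at index 4 -> [5, -7, 13, -3, 24, 25]
Partition 2: pivot=-3 at index 1 -> [-7, -3, 13, 5, 24, 25]
Partition 3: pivot=5 at index 2 -> [-7, -3, 5, 13, 24, 25]


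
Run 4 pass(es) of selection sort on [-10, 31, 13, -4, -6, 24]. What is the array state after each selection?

Pass 1: Select minimum -10 at index 0, swap -> [-10, 31, 13, -4, -6, 24]
Pass 2: Select minimum -6 at index 4, swap -> [-10, -6, 13, -4, 31, 24]
Pass 3: Select minimum -4 at index 3, swap -> [-10, -6, -4, 13, 31, 24]
Pass 4: Select minimum 13 at index 3, swap -> [-10, -6, -4, 13, 31, 24]


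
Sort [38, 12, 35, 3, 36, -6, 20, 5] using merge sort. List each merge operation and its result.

Divide and conquer:
  Merge [38] + [12] -> [12, 38]
  Merge [35] + [3] -> [3, 35]
  Merge [12, 38] + [3, 35] -> [3, 12, 35, 38]
  Merge [36] + [-6] -> [-6, 36]
  Merge [20] + [5] -> [5, 20]
  Merge [-6, 36] + [5, 20] -> [-6, 5, 20, 36]
  Merge [3, 12, 35, 38] + [-6, 5, 20, 36] -> [-6, 3, 5, 12, 20, 35, 36, 38]


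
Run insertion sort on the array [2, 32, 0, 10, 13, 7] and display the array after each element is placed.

First element 2 is already 'sorted'
Insert 32: shifted 0 elements -> [2, 32, 0, 10, 13, 7]
Insert 0: shifted 2 elements -> [0, 2, 32, 10, 13, 7]
Insert 10: shifted 1 elements -> [0, 2, 10, 32, 13, 7]
Insert 13: shifted 1 elements -> [0, 2, 10, 13, 32, 7]
Insert 7: shifted 3 elements -> [0, 2, 7, 10, 13, 32]


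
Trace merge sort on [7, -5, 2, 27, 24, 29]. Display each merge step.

Divide and conquer:
  Merge [-5] + [2] -> [-5, 2]
  Merge [7] + [-5, 2] -> [-5, 2, 7]
  Merge [24] + [29] -> [24, 29]
  Merge [27] + [24, 29] -> [24, 27, 29]
  Merge [-5, 2, 7] + [24, 27, 29] -> [-5, 2, 7, 24, 27, 29]


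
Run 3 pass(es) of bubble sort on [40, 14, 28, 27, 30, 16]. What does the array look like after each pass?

After pass 1: [14, 28, 27, 30, 16, 40] (5 swaps)
After pass 2: [14, 27, 28, 16, 30, 40] (2 swaps)
After pass 3: [14, 27, 16, 28, 30, 40] (1 swaps)
Total swaps: 8


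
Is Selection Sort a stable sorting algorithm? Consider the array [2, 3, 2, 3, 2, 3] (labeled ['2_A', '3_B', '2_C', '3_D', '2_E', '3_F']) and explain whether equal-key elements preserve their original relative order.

Trace Selection Sort on the labeled array (the key is the number; the letter only tracks identity):
  Pass 1: minimum 2_A is already at index 0; no swap -> [2_A, 3_B, 2_C, 3_D, 2_E, 3_F]
  Pass 2: minimum of unsorted part is 2_C at index 2; swap it with 3_B at index 1 -> [2_A, 2_C, 3_B, 3_D, 2_E, 3_F]
  Pass 3: minimum of unsorted part is 2_E at index 4; swap it with 3_B at index 2 -> [2_A, 2_C, 2_E, 3_D, 3_B, 3_F]
  Pass 4: minimum 3_D is already at index 3; no swap -> [2_A, 2_C, 2_E, 3_D, 3_B, 3_F]
  Pass 5: minimum 3_B is already at index 4; no swap -> [2_A, 2_C, 2_E, 3_D, 3_B, 3_F]
Final order: [2_A, 2_C, 2_E, 3_D, 3_B, 3_F]
Equal keys:
  value 2: originally 2_A, 2_C, 2_E; after sorting 2_A, 2_C, 2_E -> order preserved
  value 3: originally 3_B, 3_D, 3_F; after sorting 3_D, 3_B, 3_F -> order changed
Equal keys were reordered, so Selection Sort is not stable: the long-range swap that moves the minimum into place can carry an element past an equal key. (One such input is enough; an unstable sort may happen to preserve order on other inputs, but it gives no guarantee.)
Answer: Not stable


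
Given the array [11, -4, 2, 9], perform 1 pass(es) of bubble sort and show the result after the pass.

After pass 1: [-4, 2, 9, 11] (3 swaps)
Total swaps: 3


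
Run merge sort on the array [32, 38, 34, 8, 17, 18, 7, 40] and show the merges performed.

Divide and conquer:
  Merge [32] + [38] -> [32, 38]
  Merge [34] + [8] -> [8, 34]
  Merge [32, 38] + [8, 34] -> [8, 32, 34, 38]
  Merge [17] + [18] -> [17, 18]
  Merge [7] + [40] -> [7, 40]
  Merge [17, 18] + [7, 40] -> [7, 17, 18, 40]
  Merge [8, 32, 34, 38] + [7, 17, 18, 40] -> [7, 8, 17, 18, 32, 34, 38, 40]


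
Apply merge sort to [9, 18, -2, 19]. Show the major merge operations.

Divide and conquer:
  Merge [9] + [18] -> [9, 18]
  Merge [-2] + [19] -> [-2, 19]
  Merge [9, 18] + [-2, 19] -> [-2, 9, 18, 19]


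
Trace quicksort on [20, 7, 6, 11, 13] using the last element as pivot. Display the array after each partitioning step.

Partition 1: pivot=13 at index 3 -> [7, 6, 11, 13, 20]
Partition 2: pivot=11 at index 2 -> [7, 6, 11, 13, 20]
Partition 3: pivot=6 at index 0 -> [6, 7, 11, 13, 20]


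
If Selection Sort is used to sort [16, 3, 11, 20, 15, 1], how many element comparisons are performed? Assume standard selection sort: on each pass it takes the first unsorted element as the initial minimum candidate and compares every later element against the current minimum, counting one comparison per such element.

Pass 1: scan indices 1..5 for the minimum = 5 comparison(s); min is 1, place at index 0 -> [1, 3, 11, 20, 15, 16]
Pass 2: scan indices 2..5 for the minimum = 4 comparison(s); min is 3, place at index 1 -> [1, 3, 11, 20, 15, 16]
Pass 3: scan indices 3..5 for the minimum = 3 comparison(s); min is 11, place at index 2 -> [1, 3, 11, 20, 15, 16]
Pass 4: scan indices 4..5 for the minimum = 2 comparison(s); min is 15, place at index 3 -> [1, 3, 11, 15, 20, 16]
Pass 5: scan indices 5..5 for the minimum = 1 comparison(s); min is 16, place at index 4 -> [1, 3, 11, 15, 16, 20]
Selection sort always scans the whole unsorted suffix, so the count is (n-1) + (n-2) + ... + 1 = n(n-1)/2 = 6*5/2 = 15 regardless of the input order.
Total comparisons: 5 + 4 + 3 + 2 + 1 = 15


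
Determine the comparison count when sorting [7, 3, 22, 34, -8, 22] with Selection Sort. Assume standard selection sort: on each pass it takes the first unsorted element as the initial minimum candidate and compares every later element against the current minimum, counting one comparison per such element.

Pass 1: scan indices 1..5 for the minimum = 5 comparison(s); min is -8, place at index 0 -> [-8, 3, 22, 34, 7, 22]
Pass 2: scan indices 2..5 for the minimum = 4 comparison(s); min is 3, place at index 1 -> [-8, 3, 22, 34, 7, 22]
Pass 3: scan indices 3..5 for the minimum = 3 comparison(s); min is 7, place at index 2 -> [-8, 3, 7, 34, 22, 22]
Pass 4: scan indices 4..5 for the minimum = 2 comparison(s); min is 22, place at index 3 -> [-8, 3, 7, 22, 34, 22]
Pass 5: scan indices 5..5 for the minimum = 1 comparison(s); min is 22, place at index 4 -> [-8, 3, 7, 22, 22, 34]
Selection sort always scans the whole unsorted suffix, so the count is (n-1) + (n-2) + ... + 1 = n(n-1)/2 = 6*5/2 = 15 regardless of the input order.
Total comparisons: 5 + 4 + 3 + 2 + 1 = 15


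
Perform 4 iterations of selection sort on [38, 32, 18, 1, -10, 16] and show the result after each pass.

Pass 1: Select minimum -10 at index 4, swap -> [-10, 32, 18, 1, 38, 16]
Pass 2: Select minimum 1 at index 3, swap -> [-10, 1, 18, 32, 38, 16]
Pass 3: Select minimum 16 at index 5, swap -> [-10, 1, 16, 32, 38, 18]
Pass 4: Select minimum 18 at index 5, swap -> [-10, 1, 16, 18, 38, 32]


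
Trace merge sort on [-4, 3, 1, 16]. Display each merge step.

Divide and conquer:
  Merge [-4] + [3] -> [-4, 3]
  Merge [1] + [16] -> [1, 16]
  Merge [-4, 3] + [1, 16] -> [-4, 1, 3, 16]


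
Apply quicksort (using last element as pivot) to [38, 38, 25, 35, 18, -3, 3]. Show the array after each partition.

Partition 1: pivot=3 at index 1 -> [-3, 3, 25, 35, 18, 38, 38]
Partition 2: pivot=38 at index 6 -> [-3, 3, 25, 35, 18, 38, 38]
Partition 3: pivot=38 at index 5 -> [-3, 3, 25, 35, 18, 38, 38]
Partition 4: pivot=18 at index 2 -> [-3, 3, 18, 35, 25, 38, 38]
Partition 5: pivot=25 at index 3 -> [-3, 3, 18, 25, 35, 38, 38]


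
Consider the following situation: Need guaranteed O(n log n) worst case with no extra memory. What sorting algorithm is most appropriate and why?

Best choice: Heapsort
Reason: Heapsort is O(n log n) worst case and sorts in-place; quicksort can degrade to O(n^2)


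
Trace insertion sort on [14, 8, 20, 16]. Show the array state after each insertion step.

First element 14 is already 'sorted'
Insert 8: shifted 1 elements -> [8, 14, 20, 16]
Insert 20: shifted 0 elements -> [8, 14, 20, 16]
Insert 16: shifted 1 elements -> [8, 14, 16, 20]


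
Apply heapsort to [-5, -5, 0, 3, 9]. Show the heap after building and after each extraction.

Build heap: [9, 3, 0, -5, -5]
Extract 9: [3, -5, 0, -5, 9]
Extract 3: [0, -5, -5, 3, 9]
Extract 0: [-5, -5, 0, 3, 9]
Extract -5: [-5, -5, 0, 3, 9]


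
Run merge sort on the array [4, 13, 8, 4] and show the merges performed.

Divide and conquer:
  Merge [4] + [13] -> [4, 13]
  Merge [8] + [4] -> [4, 8]
  Merge [4, 13] + [4, 8] -> [4, 4, 8, 13]


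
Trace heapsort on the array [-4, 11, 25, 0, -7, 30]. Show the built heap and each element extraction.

Build heap: [30, 11, 25, 0, -7, -4]
Extract 30: [25, 11, -4, 0, -7, 30]
Extract 25: [11, 0, -4, -7, 25, 30]
Extract 11: [0, -7, -4, 11, 25, 30]
Extract 0: [-4, -7, 0, 11, 25, 30]
Extract -4: [-7, -4, 0, 11, 25, 30]


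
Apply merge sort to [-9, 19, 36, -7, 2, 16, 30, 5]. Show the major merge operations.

Divide and conquer:
  Merge [-9] + [19] -> [-9, 19]
  Merge [36] + [-7] -> [-7, 36]
  Merge [-9, 19] + [-7, 36] -> [-9, -7, 19, 36]
  Merge [2] + [16] -> [2, 16]
  Merge [30] + [5] -> [5, 30]
  Merge [2, 16] + [5, 30] -> [2, 5, 16, 30]
  Merge [-9, -7, 19, 36] + [2, 5, 16, 30] -> [-9, -7, 2, 5, 16, 19, 30, 36]


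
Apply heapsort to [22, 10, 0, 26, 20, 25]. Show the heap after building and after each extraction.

Build heap: [26, 22, 25, 10, 20, 0]
Extract 26: [25, 22, 0, 10, 20, 26]
Extract 25: [22, 20, 0, 10, 25, 26]
Extract 22: [20, 10, 0, 22, 25, 26]
Extract 20: [10, 0, 20, 22, 25, 26]
Extract 10: [0, 10, 20, 22, 25, 26]


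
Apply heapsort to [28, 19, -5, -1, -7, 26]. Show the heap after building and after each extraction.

Build heap: [28, 19, 26, -1, -7, -5]
Extract 28: [26, 19, -5, -1, -7, 28]
Extract 26: [19, -1, -5, -7, 26, 28]
Extract 19: [-1, -7, -5, 19, 26, 28]
Extract -1: [-5, -7, -1, 19, 26, 28]
Extract -5: [-7, -5, -1, 19, 26, 28]


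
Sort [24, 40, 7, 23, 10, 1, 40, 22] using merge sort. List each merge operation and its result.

Divide and conquer:
  Merge [24] + [40] -> [24, 40]
  Merge [7] + [23] -> [7, 23]
  Merge [24, 40] + [7, 23] -> [7, 23, 24, 40]
  Merge [10] + [1] -> [1, 10]
  Merge [40] + [22] -> [22, 40]
  Merge [1, 10] + [22, 40] -> [1, 10, 22, 40]
  Merge [7, 23, 24, 40] + [1, 10, 22, 40] -> [1, 7, 10, 22, 23, 24, 40, 40]


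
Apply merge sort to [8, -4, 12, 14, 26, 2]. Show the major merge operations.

Divide and conquer:
  Merge [-4] + [12] -> [-4, 12]
  Merge [8] + [-4, 12] -> [-4, 8, 12]
  Merge [26] + [2] -> [2, 26]
  Merge [14] + [2, 26] -> [2, 14, 26]
  Merge [-4, 8, 12] + [2, 14, 26] -> [-4, 2, 8, 12, 14, 26]


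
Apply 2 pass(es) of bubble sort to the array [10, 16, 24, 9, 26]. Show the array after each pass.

After pass 1: [10, 16, 9, 24, 26] (1 swaps)
After pass 2: [10, 9, 16, 24, 26] (1 swaps)
Total swaps: 2


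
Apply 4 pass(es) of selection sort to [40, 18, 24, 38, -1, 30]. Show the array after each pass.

Pass 1: Select minimum -1 at index 4, swap -> [-1, 18, 24, 38, 40, 30]
Pass 2: Select minimum 18 at index 1, swap -> [-1, 18, 24, 38, 40, 30]
Pass 3: Select minimum 24 at index 2, swap -> [-1, 18, 24, 38, 40, 30]
Pass 4: Select minimum 30 at index 5, swap -> [-1, 18, 24, 30, 40, 38]


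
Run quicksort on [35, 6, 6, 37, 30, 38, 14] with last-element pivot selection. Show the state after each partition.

Partition 1: pivot=14 at index 2 -> [6, 6, 14, 37, 30, 38, 35]
Partition 2: pivot=6 at index 1 -> [6, 6, 14, 37, 30, 38, 35]
Partition 3: pivot=35 at index 4 -> [6, 6, 14, 30, 35, 38, 37]
Partition 4: pivot=37 at index 5 -> [6, 6, 14, 30, 35, 37, 38]


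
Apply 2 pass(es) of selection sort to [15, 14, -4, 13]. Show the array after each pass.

Pass 1: Select minimum -4 at index 2, swap -> [-4, 14, 15, 13]
Pass 2: Select minimum 13 at index 3, swap -> [-4, 13, 15, 14]


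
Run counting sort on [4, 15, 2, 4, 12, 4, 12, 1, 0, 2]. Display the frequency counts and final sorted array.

Count array: [1, 1, 2, 0, 3, 0, 0, 0, 0, 0, 0, 0, 2, 0, 0, 1]
(count[i] = number of elements equal to i)
Cumulative count: [1, 2, 4, 4, 7, 7, 7, 7, 7, 7, 7, 7, 9, 9, 9, 10]
Sorted: [0, 1, 2, 2, 4, 4, 4, 12, 12, 15]


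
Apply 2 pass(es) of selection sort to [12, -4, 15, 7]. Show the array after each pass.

Pass 1: Select minimum -4 at index 1, swap -> [-4, 12, 15, 7]
Pass 2: Select minimum 7 at index 3, swap -> [-4, 7, 15, 12]


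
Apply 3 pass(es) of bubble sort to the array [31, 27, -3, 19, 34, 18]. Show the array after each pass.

After pass 1: [27, -3, 19, 31, 18, 34] (4 swaps)
After pass 2: [-3, 19, 27, 18, 31, 34] (3 swaps)
After pass 3: [-3, 19, 18, 27, 31, 34] (1 swaps)
Total swaps: 8


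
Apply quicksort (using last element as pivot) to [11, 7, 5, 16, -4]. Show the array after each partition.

Partition 1: pivot=-4 at index 0 -> [-4, 7, 5, 16, 11]
Partition 2: pivot=11 at index 3 -> [-4, 7, 5, 11, 16]
Partition 3: pivot=5 at index 1 -> [-4, 5, 7, 11, 16]


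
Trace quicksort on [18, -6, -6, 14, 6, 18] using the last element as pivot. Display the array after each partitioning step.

Partition 1: pivot=18 at index 5 -> [18, -6, -6, 14, 6, 18]
Partition 2: pivot=6 at index 2 -> [-6, -6, 6, 14, 18, 18]
Partition 3: pivot=-6 at index 1 -> [-6, -6, 6, 14, 18, 18]
Partition 4: pivot=18 at index 4 -> [-6, -6, 6, 14, 18, 18]


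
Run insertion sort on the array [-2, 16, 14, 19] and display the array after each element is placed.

First element -2 is already 'sorted'
Insert 16: shifted 0 elements -> [-2, 16, 14, 19]
Insert 14: shifted 1 elements -> [-2, 14, 16, 19]
Insert 19: shifted 0 elements -> [-2, 14, 16, 19]


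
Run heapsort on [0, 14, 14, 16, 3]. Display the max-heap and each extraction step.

Build heap: [16, 14, 14, 0, 3]
Extract 16: [14, 3, 14, 0, 16]
Extract 14: [14, 3, 0, 14, 16]
Extract 14: [3, 0, 14, 14, 16]
Extract 3: [0, 3, 14, 14, 16]


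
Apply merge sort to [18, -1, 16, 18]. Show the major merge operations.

Divide and conquer:
  Merge [18] + [-1] -> [-1, 18]
  Merge [16] + [18] -> [16, 18]
  Merge [-1, 18] + [16, 18] -> [-1, 16, 18, 18]


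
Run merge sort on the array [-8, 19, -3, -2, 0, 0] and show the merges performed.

Divide and conquer:
  Merge [19] + [-3] -> [-3, 19]
  Merge [-8] + [-3, 19] -> [-8, -3, 19]
  Merge [0] + [0] -> [0, 0]
  Merge [-2] + [0, 0] -> [-2, 0, 0]
  Merge [-8, -3, 19] + [-2, 0, 0] -> [-8, -3, -2, 0, 0, 19]


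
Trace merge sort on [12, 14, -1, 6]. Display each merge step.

Divide and conquer:
  Merge [12] + [14] -> [12, 14]
  Merge [-1] + [6] -> [-1, 6]
  Merge [12, 14] + [-1, 6] -> [-1, 6, 12, 14]


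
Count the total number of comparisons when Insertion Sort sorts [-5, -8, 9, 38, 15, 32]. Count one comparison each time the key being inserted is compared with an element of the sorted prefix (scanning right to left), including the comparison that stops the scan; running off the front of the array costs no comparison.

Insert -8: -5 > -8 (shift), reached front = 1 comparison(s) -> [-8, -5, 9, 38, 15, 32]
Insert 9: -5 <= 9 (stop) = 1 comparison(s) -> [-8, -5, 9, 38, 15, 32]
Insert 38: 9 <= 38 (stop) = 1 comparison(s) -> [-8, -5, 9, 38, 15, 32]
Insert 15: 38 > 15 (shift), 9 <= 15 (stop) = 2 comparison(s) -> [-8, -5, 9, 15, 38, 32]
Insert 32: 38 > 32 (shift), 15 <= 32 (stop) = 2 comparison(s) -> [-8, -5, 9, 15, 32, 38]
Total comparisons: 1 + 1 + 1 + 2 + 2 = 7


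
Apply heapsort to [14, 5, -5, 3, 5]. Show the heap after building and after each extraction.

Build heap: [14, 5, -5, 3, 5]
Extract 14: [5, 5, -5, 3, 14]
Extract 5: [5, 3, -5, 5, 14]
Extract 5: [3, -5, 5, 5, 14]
Extract 3: [-5, 3, 5, 5, 14]


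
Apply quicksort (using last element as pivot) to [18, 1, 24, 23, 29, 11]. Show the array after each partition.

Partition 1: pivot=11 at index 1 -> [1, 11, 24, 23, 29, 18]
Partition 2: pivot=18 at index 2 -> [1, 11, 18, 23, 29, 24]
Partition 3: pivot=24 at index 4 -> [1, 11, 18, 23, 24, 29]


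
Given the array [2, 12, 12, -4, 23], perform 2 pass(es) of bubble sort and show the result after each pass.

After pass 1: [2, 12, -4, 12, 23] (1 swaps)
After pass 2: [2, -4, 12, 12, 23] (1 swaps)
Total swaps: 2


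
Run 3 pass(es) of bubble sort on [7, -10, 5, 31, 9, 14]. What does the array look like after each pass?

After pass 1: [-10, 5, 7, 9, 14, 31] (4 swaps)
After pass 2: [-10, 5, 7, 9, 14, 31] (0 swaps)
After pass 3: [-10, 5, 7, 9, 14, 31] (0 swaps)
Total swaps: 4


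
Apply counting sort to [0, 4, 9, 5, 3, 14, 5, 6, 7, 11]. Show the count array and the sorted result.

Count array: [1, 0, 0, 1, 1, 2, 1, 1, 0, 1, 0, 1, 0, 0, 1]
(count[i] = number of elements equal to i)
Cumulative count: [1, 1, 1, 2, 3, 5, 6, 7, 7, 8, 8, 9, 9, 9, 10]
Sorted: [0, 3, 4, 5, 5, 6, 7, 9, 11, 14]


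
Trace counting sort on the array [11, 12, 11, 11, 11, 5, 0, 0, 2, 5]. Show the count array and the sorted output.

Count array: [2, 0, 1, 0, 0, 2, 0, 0, 0, 0, 0, 4, 1]
(count[i] = number of elements equal to i)
Cumulative count: [2, 2, 3, 3, 3, 5, 5, 5, 5, 5, 5, 9, 10]
Sorted: [0, 0, 2, 5, 5, 11, 11, 11, 11, 12]


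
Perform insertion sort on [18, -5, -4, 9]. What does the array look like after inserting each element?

First element 18 is already 'sorted'
Insert -5: shifted 1 elements -> [-5, 18, -4, 9]
Insert -4: shifted 1 elements -> [-5, -4, 18, 9]
Insert 9: shifted 1 elements -> [-5, -4, 9, 18]


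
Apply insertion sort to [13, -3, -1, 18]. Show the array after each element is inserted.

First element 13 is already 'sorted'
Insert -3: shifted 1 elements -> [-3, 13, -1, 18]
Insert -1: shifted 1 elements -> [-3, -1, 13, 18]
Insert 18: shifted 0 elements -> [-3, -1, 13, 18]


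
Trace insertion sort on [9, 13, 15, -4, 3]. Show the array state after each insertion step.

First element 9 is already 'sorted'
Insert 13: shifted 0 elements -> [9, 13, 15, -4, 3]
Insert 15: shifted 0 elements -> [9, 13, 15, -4, 3]
Insert -4: shifted 3 elements -> [-4, 9, 13, 15, 3]
Insert 3: shifted 3 elements -> [-4, 3, 9, 13, 15]


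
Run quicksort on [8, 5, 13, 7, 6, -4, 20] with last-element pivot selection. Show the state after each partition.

Partition 1: pivot=20 at index 6 -> [8, 5, 13, 7, 6, -4, 20]
Partition 2: pivot=-4 at index 0 -> [-4, 5, 13, 7, 6, 8, 20]
Partition 3: pivot=8 at index 4 -> [-4, 5, 7, 6, 8, 13, 20]
Partition 4: pivot=6 at index 2 -> [-4, 5, 6, 7, 8, 13, 20]


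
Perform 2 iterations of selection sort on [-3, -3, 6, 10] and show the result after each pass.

Pass 1: Select minimum -3 at index 0, swap -> [-3, -3, 6, 10]
Pass 2: Select minimum -3 at index 1, swap -> [-3, -3, 6, 10]


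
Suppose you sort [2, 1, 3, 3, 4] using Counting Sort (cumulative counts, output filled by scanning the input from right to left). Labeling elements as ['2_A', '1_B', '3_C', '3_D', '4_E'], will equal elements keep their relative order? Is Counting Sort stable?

Trace Counting Sort on the labeled array (the key is the number; the letter only tracks identity):
  Counts for values 0..4: [0, 1, 1, 2, 1]
  Cumulative counts: [0, 1, 2, 4, 5]
  Scan right to left: place 4_E at output index 4
  Scan right to left: place 3_D at output index 3
  Scan right to left: place 3_C at output index 2
  Scan right to left: place 1_B at output index 0
  Scan right to left: place 2_A at output index 1
  Output: [1_B, 2_A, 3_C, 3_D, 4_E]
Equal keys:
  value 3: originally 3_C, 3_D; after sorting 3_C, 3_D -> order preserved
All equal keys kept their original relative order. Counting Sort is stable: scanning the input right to left with decreasing cumulative counts places later duplicates at later output positions.
Answer: Stable


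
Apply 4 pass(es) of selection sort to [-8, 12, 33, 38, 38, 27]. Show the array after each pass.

Pass 1: Select minimum -8 at index 0, swap -> [-8, 12, 33, 38, 38, 27]
Pass 2: Select minimum 12 at index 1, swap -> [-8, 12, 33, 38, 38, 27]
Pass 3: Select minimum 27 at index 5, swap -> [-8, 12, 27, 38, 38, 33]
Pass 4: Select minimum 33 at index 5, swap -> [-8, 12, 27, 33, 38, 38]


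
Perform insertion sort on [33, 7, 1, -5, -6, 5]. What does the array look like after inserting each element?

First element 33 is already 'sorted'
Insert 7: shifted 1 elements -> [7, 33, 1, -5, -6, 5]
Insert 1: shifted 2 elements -> [1, 7, 33, -5, -6, 5]
Insert -5: shifted 3 elements -> [-5, 1, 7, 33, -6, 5]
Insert -6: shifted 4 elements -> [-6, -5, 1, 7, 33, 5]
Insert 5: shifted 2 elements -> [-6, -5, 1, 5, 7, 33]


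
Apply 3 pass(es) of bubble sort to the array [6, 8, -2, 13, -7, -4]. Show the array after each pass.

After pass 1: [6, -2, 8, -7, -4, 13] (3 swaps)
After pass 2: [-2, 6, -7, -4, 8, 13] (3 swaps)
After pass 3: [-2, -7, -4, 6, 8, 13] (2 swaps)
Total swaps: 8


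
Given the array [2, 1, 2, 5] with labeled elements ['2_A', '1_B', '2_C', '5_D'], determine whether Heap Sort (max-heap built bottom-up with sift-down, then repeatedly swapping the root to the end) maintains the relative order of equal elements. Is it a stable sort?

Trace Heap Sort on the labeled array (the key is the number; the letter only tracks identity):
  Build max-heap: [5_D, 2_A, 2_C, 1_B]
  Swap root 5_D to index 3, re-heapify first 3 -> [2_A, 1_B, 2_C, 5_D]
  Swap root 2_A to index 2, re-heapify first 2 -> [2_C, 1_B, 2_A, 5_D]
  Swap root 2_C to index 1, re-heapify first 1 -> [1_B, 2_C, 2_A, 5_D]
Final order: [1_B, 2_C, 2_A, 5_D]
Equal keys:
  value 2: originally 2_A, 2_C; after sorting 2_C, 2_A -> order changed
Equal keys were reordered, so Heap Sort is not stable: heap construction and root-to-end swaps move elements without regard to the original order of equal keys. (One such input is enough; an unstable sort may happen to preserve order on other inputs, but it gives no guarantee.)
Answer: Not stable


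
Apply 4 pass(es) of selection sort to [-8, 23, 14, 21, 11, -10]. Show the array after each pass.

Pass 1: Select minimum -10 at index 5, swap -> [-10, 23, 14, 21, 11, -8]
Pass 2: Select minimum -8 at index 5, swap -> [-10, -8, 14, 21, 11, 23]
Pass 3: Select minimum 11 at index 4, swap -> [-10, -8, 11, 21, 14, 23]
Pass 4: Select minimum 14 at index 4, swap -> [-10, -8, 11, 14, 21, 23]


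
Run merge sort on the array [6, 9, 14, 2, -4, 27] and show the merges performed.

Divide and conquer:
  Merge [9] + [14] -> [9, 14]
  Merge [6] + [9, 14] -> [6, 9, 14]
  Merge [-4] + [27] -> [-4, 27]
  Merge [2] + [-4, 27] -> [-4, 2, 27]
  Merge [6, 9, 14] + [-4, 2, 27] -> [-4, 2, 6, 9, 14, 27]


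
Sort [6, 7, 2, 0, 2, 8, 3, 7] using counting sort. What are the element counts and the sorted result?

Count array: [1, 0, 2, 1, 0, 0, 1, 2, 1]
(count[i] = number of elements equal to i)
Cumulative count: [1, 1, 3, 4, 4, 4, 5, 7, 8]
Sorted: [0, 2, 2, 3, 6, 7, 7, 8]


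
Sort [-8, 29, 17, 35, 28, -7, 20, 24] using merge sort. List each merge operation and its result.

Divide and conquer:
  Merge [-8] + [29] -> [-8, 29]
  Merge [17] + [35] -> [17, 35]
  Merge [-8, 29] + [17, 35] -> [-8, 17, 29, 35]
  Merge [28] + [-7] -> [-7, 28]
  Merge [20] + [24] -> [20, 24]
  Merge [-7, 28] + [20, 24] -> [-7, 20, 24, 28]
  Merge [-8, 17, 29, 35] + [-7, 20, 24, 28] -> [-8, -7, 17, 20, 24, 28, 29, 35]


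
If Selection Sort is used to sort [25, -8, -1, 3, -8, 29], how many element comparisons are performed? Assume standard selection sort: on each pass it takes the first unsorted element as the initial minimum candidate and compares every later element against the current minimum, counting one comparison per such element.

Pass 1: scan indices 1..5 for the minimum = 5 comparison(s); min is -8, place at index 0 -> [-8, 25, -1, 3, -8, 29]
Pass 2: scan indices 2..5 for the minimum = 4 comparison(s); min is -8, place at index 1 -> [-8, -8, -1, 3, 25, 29]
Pass 3: scan indices 3..5 for the minimum = 3 comparison(s); min is -1, place at index 2 -> [-8, -8, -1, 3, 25, 29]
Pass 4: scan indices 4..5 for the minimum = 2 comparison(s); min is 3, place at index 3 -> [-8, -8, -1, 3, 25, 29]
Pass 5: scan indices 5..5 for the minimum = 1 comparison(s); min is 25, place at index 4 -> [-8, -8, -1, 3, 25, 29]
Selection sort always scans the whole unsorted suffix, so the count is (n-1) + (n-2) + ... + 1 = n(n-1)/2 = 6*5/2 = 15 regardless of the input order.
Total comparisons: 5 + 4 + 3 + 2 + 1 = 15


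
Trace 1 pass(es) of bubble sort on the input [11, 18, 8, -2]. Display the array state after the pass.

After pass 1: [11, 8, -2, 18] (2 swaps)
Total swaps: 2


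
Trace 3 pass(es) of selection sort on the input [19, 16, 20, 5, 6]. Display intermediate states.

Pass 1: Select minimum 5 at index 3, swap -> [5, 16, 20, 19, 6]
Pass 2: Select minimum 6 at index 4, swap -> [5, 6, 20, 19, 16]
Pass 3: Select minimum 16 at index 4, swap -> [5, 6, 16, 19, 20]


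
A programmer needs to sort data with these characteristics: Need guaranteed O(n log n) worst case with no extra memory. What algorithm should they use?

Best choice: Heapsort
Reason: Heapsort is O(n log n) worst case and sorts in-place; quicksort can degrade to O(n^2)


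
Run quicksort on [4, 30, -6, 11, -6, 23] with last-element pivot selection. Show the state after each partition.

Partition 1: pivot=23 at index 4 -> [4, -6, 11, -6, 23, 30]
Partition 2: pivot=-6 at index 1 -> [-6, -6, 11, 4, 23, 30]
Partition 3: pivot=4 at index 2 -> [-6, -6, 4, 11, 23, 30]


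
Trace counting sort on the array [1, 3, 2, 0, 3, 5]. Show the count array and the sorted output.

Count array: [1, 1, 1, 2, 0, 1]
(count[i] = number of elements equal to i)
Cumulative count: [1, 2, 3, 5, 5, 6]
Sorted: [0, 1, 2, 3, 3, 5]


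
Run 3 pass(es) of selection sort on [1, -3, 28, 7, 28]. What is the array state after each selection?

Pass 1: Select minimum -3 at index 1, swap -> [-3, 1, 28, 7, 28]
Pass 2: Select minimum 1 at index 1, swap -> [-3, 1, 28, 7, 28]
Pass 3: Select minimum 7 at index 3, swap -> [-3, 1, 7, 28, 28]


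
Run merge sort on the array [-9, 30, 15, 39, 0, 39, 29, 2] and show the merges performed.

Divide and conquer:
  Merge [-9] + [30] -> [-9, 30]
  Merge [15] + [39] -> [15, 39]
  Merge [-9, 30] + [15, 39] -> [-9, 15, 30, 39]
  Merge [0] + [39] -> [0, 39]
  Merge [29] + [2] -> [2, 29]
  Merge [0, 39] + [2, 29] -> [0, 2, 29, 39]
  Merge [-9, 15, 30, 39] + [0, 2, 29, 39] -> [-9, 0, 2, 15, 29, 30, 39, 39]
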